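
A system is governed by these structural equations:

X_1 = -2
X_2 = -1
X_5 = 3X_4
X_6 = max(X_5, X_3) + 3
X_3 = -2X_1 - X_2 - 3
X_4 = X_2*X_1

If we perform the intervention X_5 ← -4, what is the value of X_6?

The intervention breaks the incoming arrows to X_5: X_5 = 3X_4 no longer applies, and X_5 = -4.
X_3 = -2X_1 - X_2 - 3  [with X_1=-2, X_2=-1]  = 2
X_6 = max(X_5, X_3) + 3  [with X_5=-4, X_3=2]  = 5

5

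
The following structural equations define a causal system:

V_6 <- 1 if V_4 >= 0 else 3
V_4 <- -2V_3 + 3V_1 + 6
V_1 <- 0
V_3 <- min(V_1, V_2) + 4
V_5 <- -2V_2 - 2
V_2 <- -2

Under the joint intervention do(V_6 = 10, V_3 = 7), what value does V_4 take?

Under do(V_6 = 10, V_3 = 7), each intervened variable's structural equation is replaced by its fixed value.
V_4 = -2V_3 + 3V_1 + 6  [with V_3=7, V_1=0]  = -8

-8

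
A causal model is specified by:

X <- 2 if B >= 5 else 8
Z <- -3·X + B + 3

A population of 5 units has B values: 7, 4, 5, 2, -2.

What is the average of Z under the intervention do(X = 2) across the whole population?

The intervention sets X=2 in all 5 units regardless of B. Recomputing Z per unit gives 4, 1, 2, -1, -5; average 0.2.

0.2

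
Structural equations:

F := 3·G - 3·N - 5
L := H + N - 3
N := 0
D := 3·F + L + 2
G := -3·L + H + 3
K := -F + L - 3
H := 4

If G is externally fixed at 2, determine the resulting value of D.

6

The intervention breaks the incoming arrows to G: G := -3·L + H + 3 no longer applies, and G = 2.
L = H + N - 3  [with H=4, N=0]  = 1
F = 3·G - 3·N - 5  [with G=2, N=0]  = 1
D = 3·F + L + 2  [with F=1, L=1]  = 6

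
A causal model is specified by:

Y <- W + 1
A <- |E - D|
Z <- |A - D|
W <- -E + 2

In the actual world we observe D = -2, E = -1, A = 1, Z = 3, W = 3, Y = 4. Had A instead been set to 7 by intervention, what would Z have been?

The intervention breaks the incoming arrows to A: A <- |E - D| no longer applies, and A = 7.
Z = |A - D|  [with A=7, D=-2]  = 9

9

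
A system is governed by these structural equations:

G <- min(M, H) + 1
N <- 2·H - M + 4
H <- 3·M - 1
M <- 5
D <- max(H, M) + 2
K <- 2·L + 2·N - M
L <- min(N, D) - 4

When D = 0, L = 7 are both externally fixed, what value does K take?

63

Under do(D = 0, L = 7), each intervened variable's structural equation is replaced by its fixed value.
H = 3·M - 1  [with M=5]  = 14
N = 2·H - M + 4  [with H=14, M=5]  = 27
K = 2·L + 2·N - M  [with L=7, N=27, M=5]  = 63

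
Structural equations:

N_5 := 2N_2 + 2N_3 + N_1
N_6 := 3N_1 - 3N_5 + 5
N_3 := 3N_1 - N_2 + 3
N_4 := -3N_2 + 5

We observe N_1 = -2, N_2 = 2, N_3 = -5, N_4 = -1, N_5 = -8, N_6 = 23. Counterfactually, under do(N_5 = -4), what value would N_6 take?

The intervention breaks the incoming arrows to N_5: N_5 := 2N_2 + 2N_3 + N_1 no longer applies, and N_5 = -4.
N_6 = 3N_1 - 3N_5 + 5  [with N_1=-2, N_5=-4]  = 11

11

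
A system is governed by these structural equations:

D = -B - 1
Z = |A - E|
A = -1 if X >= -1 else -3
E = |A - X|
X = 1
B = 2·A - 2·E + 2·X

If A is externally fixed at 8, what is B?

Under do(A=8), the mechanism A = -1 if X >= -1 else -3 is discarded; A is fixed at 8.
E = |A - X|  [with A=8, X=1]  = 7
B = 2·A - 2·E + 2·X  [with A=8, E=7, X=1]  = 4

4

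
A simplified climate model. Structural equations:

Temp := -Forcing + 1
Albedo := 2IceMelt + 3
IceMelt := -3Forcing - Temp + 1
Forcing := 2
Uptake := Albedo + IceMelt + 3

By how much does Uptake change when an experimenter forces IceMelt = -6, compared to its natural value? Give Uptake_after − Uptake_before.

-6

do(IceMelt=-6) replaces the equation IceMelt := -3Forcing - Temp + 1 with the constant IceMelt = -6.
Albedo = 2IceMelt + 3  [with IceMelt=-6]  = -9
Uptake = Albedo + IceMelt + 3  [with Albedo=-9, IceMelt=-6]  = -12
Without intervention: Temp = -Forcing + 1  [with Forcing=2]  = -1; IceMelt = -3Forcing - Temp + 1  [with Forcing=2, Temp=-1]  = -4; Albedo = 2IceMelt + 3  [with IceMelt=-4]  = -5; Uptake = Albedo + IceMelt + 3  [with Albedo=-5, IceMelt=-4]  = -6.
Change = -12 − (-6) = -6.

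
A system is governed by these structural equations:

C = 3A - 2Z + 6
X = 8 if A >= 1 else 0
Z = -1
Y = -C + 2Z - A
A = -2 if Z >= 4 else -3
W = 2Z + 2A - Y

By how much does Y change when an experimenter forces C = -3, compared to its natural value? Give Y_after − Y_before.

The intervention breaks the incoming arrows to C: C = 3A - 2Z + 6 no longer applies, and C = -3.
A = -2 if Z >= 4 else -3  [with Z=-1]  = -3
Y = -C + 2Z - A  [with C=-3, Z=-1, A=-3]  = 4
Without intervention: A = -2 if Z >= 4 else -3  [with Z=-1]  = -3; C = 3A - 2Z + 6  [with A=-3, Z=-1]  = -1; Y = -C + 2Z - A  [with C=-1, Z=-1, A=-3]  = 2.
Change = 4 − 2 = 2.

2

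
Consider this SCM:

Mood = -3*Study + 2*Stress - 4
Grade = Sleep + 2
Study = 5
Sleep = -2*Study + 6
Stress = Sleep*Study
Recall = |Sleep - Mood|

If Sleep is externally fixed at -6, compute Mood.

-79

Under do(Sleep=-6), the mechanism Sleep = -2*Study + 6 is discarded; Sleep is fixed at -6.
Stress = Sleep*Study  [with Sleep=-6, Study=5]  = -30
Mood = -3*Study + 2*Stress - 4  [with Study=5, Stress=-30]  = -79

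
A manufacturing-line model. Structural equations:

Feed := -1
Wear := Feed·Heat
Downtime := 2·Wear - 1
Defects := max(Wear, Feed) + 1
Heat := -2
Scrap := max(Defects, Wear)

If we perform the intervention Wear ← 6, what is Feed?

-1

Under do(Wear=6), the mechanism Wear := Feed·Heat is discarded; Wear is fixed at 6.
Feed is not downstream of the intervention, so its value is determined by the original equations.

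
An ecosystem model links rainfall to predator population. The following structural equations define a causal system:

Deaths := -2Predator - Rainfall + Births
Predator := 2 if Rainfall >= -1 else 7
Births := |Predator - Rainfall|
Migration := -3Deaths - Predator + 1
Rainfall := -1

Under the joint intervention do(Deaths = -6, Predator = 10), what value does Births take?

11

Setting Deaths = -6, Predator = 10 by intervention discards those variables' equations.
Births = |Predator - Rainfall|  [with Predator=10, Rainfall=-1]  = 11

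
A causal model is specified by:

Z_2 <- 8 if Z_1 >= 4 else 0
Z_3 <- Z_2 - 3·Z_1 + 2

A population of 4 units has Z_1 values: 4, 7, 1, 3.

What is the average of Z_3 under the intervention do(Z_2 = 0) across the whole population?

Under do(Z_2=0), Z_2's equation is replaced by Z_2=0 for every unit. Per-unit Z_3: -10, -19, -1, -7. Mean = -9.25.

-9.25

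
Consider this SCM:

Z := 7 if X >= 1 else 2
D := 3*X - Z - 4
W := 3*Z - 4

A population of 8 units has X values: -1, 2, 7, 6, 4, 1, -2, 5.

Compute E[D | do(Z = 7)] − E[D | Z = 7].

The intervention sets Z=7 in all 8 units regardless of X. Recomputing D per unit gives -14, -5, 10, 7, 1, -8, -17, 4; average -2.75.
Conditioning on Z=7 selects the 6 unit(s) with X ∈ {2, 7, 6, 4, 1, 5}. Their D values: -5, 10, 7, 1, -8, 4. Mean = 1.5.
Difference = -2.75 − 1.5 = -4.25.

-4.25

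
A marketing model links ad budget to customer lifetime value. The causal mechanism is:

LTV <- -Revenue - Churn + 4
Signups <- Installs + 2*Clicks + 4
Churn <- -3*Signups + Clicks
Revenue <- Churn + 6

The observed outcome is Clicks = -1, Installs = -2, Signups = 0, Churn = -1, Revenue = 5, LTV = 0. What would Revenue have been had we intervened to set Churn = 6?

12

Intervening sets Churn = 6 and removes its equation (Churn <- -3*Signups + Clicks).
Revenue = Churn + 6  [with Churn=6]  = 12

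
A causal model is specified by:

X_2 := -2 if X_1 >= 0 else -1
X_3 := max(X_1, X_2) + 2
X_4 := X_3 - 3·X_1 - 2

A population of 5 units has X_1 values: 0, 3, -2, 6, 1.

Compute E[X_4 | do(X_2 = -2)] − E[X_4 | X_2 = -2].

Every unit gets X_2=-2 under the intervention. X_4 values become 0, -6, 4, -12, -2; E[X_4|do(X_2=-2)] = -3.2.
Observing X_2=-2 restricts to units where X_2's equation naturally yields -2: X_1 ∈ {0, 3, 6, 1}. In that subpopulation X_4 = 0, -6, -12, -2, mean -5.
Difference = -3.2 − (-5) = 1.8.

1.8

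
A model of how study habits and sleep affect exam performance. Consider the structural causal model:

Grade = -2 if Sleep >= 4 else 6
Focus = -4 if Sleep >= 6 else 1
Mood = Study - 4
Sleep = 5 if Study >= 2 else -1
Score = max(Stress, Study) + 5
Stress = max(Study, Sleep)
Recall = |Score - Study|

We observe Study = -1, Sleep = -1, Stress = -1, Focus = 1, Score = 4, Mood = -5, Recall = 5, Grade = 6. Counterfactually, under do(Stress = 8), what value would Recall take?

The intervention breaks the incoming arrows to Stress: Stress = max(Study, Sleep) no longer applies, and Stress = 8.
Score = max(Stress, Study) + 5  [with Stress=8, Study=-1]  = 13
Recall = |Score - Study|  [with Score=13, Study=-1]  = 14

14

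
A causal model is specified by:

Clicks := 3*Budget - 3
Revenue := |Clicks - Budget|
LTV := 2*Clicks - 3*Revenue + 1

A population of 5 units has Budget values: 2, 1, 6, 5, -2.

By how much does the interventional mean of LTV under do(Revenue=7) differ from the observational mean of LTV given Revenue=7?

5.4

Every unit gets Revenue=7 under the intervention. LTV values become -14, -20, 10, 4, -38; E[LTV|do(Revenue=7)] = -11.6.
Observing Revenue=7 restricts to units where Revenue's equation naturally yields 7: Budget ∈ {5, -2}. In that subpopulation LTV = 4, -38, mean -17.
Difference = -11.6 − (-17) = 5.4.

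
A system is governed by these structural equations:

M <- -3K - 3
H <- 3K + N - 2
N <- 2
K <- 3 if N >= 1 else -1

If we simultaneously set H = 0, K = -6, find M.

15

The joint intervention fixes H = 0, K = -6, removing each variable's own equation.
M = -3K - 3  [with K=-6]  = 15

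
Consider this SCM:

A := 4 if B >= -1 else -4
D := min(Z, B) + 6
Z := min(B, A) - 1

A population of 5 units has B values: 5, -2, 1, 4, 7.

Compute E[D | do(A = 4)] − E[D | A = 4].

-1.05

do(A=4) breaks A's dependence on B. With A=4 fixed, D across the units is 9, 3, 6, 9, 9, mean 7.2.
Conditioning on A=4 selects the 4 unit(s) with B ∈ {5, 1, 4, 7}. Their D values: 9, 6, 9, 9. Mean = 8.25.
Difference = 7.2 − 8.25 = -1.05.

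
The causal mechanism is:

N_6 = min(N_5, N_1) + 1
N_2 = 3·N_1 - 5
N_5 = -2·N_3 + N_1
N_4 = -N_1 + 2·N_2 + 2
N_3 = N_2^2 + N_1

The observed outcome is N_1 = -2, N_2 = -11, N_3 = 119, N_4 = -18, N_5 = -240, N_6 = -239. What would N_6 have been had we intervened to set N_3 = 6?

-13

The intervention breaks the incoming arrows to N_3: N_3 = N_2^2 + N_1 no longer applies, and N_3 = 6.
N_5 = -2·N_3 + N_1  [with N_3=6, N_1=-2]  = -14
N_6 = min(N_5, N_1) + 1  [with N_5=-14, N_1=-2]  = -13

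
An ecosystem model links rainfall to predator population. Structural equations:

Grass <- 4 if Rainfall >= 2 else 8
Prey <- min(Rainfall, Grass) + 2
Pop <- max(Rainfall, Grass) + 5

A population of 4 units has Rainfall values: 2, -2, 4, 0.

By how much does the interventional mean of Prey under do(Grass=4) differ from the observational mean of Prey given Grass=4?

do(Grass=4) breaks Grass's dependence on Rainfall. With Grass=4 fixed, Prey across the units is 4, 0, 6, 2, mean 3.
Observing Grass=4 restricts to units where Grass's equation naturally yields 4: Rainfall ∈ {2, 4}. In that subpopulation Prey = 4, 6, mean 5.
Difference = 3 − 5 = -2.

-2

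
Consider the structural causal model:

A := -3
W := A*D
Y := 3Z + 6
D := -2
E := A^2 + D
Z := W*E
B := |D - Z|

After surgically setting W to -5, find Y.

-99

The intervention breaks the incoming arrows to W: W := A*D no longer applies, and W = -5.
E = A^2 + D  [with A=-3, D=-2]  = 7
Z = W*E  [with W=-5, E=7]  = -35
Y = 3Z + 6  [with Z=-35]  = -99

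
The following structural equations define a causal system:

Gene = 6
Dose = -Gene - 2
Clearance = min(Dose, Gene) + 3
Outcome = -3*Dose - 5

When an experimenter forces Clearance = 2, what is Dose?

Under do(Clearance=2), the mechanism Clearance = min(Dose, Gene) + 3 is discarded; Clearance is fixed at 2.
Since Dose is not a descendant of the intervened variable, it is unaffected.
Dose = -Gene - 2  [with Gene=6]  = -8

-8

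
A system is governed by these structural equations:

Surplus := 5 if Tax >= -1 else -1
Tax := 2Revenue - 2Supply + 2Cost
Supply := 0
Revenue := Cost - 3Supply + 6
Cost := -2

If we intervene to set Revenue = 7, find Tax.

10

The intervention breaks the incoming arrows to Revenue: Revenue := Cost - 3Supply + 6 no longer applies, and Revenue = 7.
Tax = 2Revenue - 2Supply + 2Cost  [with Revenue=7, Supply=0, Cost=-2]  = 10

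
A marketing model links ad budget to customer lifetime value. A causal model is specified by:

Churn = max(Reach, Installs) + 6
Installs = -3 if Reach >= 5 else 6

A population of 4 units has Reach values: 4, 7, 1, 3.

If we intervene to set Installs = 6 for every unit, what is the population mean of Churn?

12.25

Every unit gets Installs=6 under the intervention. Churn values become 12, 13, 12, 12; E[Churn|do(Installs=6)] = 12.25.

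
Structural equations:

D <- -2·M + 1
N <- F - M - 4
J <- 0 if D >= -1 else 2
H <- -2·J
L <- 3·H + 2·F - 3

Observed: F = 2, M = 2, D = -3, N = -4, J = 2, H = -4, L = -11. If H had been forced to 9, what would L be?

Intervening sets H = 9 and removes its equation (H <- -2·J).
L = 3·H + 2·F - 3  [with H=9, F=2]  = 28

28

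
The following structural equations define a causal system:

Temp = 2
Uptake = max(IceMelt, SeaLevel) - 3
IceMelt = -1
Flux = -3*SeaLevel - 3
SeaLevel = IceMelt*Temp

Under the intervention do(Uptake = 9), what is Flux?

3

The intervention breaks the incoming arrows to Uptake: Uptake = max(IceMelt, SeaLevel) - 3 no longer applies, and Uptake = 9.
Since Flux is not a descendant of the intervened variable, it is unaffected.
SeaLevel = IceMelt*Temp  [with IceMelt=-1, Temp=2]  = -2
Flux = -3*SeaLevel - 3  [with SeaLevel=-2]  = 3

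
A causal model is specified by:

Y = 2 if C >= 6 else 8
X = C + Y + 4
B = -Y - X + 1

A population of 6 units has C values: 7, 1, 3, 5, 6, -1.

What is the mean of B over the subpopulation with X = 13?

Conditioning on X=13 selects the 2 unit(s) with C ∈ {7, 1}. Their B values: -14, -20. Mean = -17.

-17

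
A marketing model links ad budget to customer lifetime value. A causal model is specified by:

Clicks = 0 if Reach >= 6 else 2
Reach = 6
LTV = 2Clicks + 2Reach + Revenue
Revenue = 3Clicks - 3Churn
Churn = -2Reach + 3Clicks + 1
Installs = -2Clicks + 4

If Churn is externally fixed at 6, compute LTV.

-6

Under do(Churn=6), the mechanism Churn = -2Reach + 3Clicks + 1 is discarded; Churn is fixed at 6.
Clicks = 0 if Reach >= 6 else 2  [with Reach=6]  = 0
Revenue = 3Clicks - 3Churn  [with Clicks=0, Churn=6]  = -18
LTV = 2Clicks + 2Reach + Revenue  [with Clicks=0, Reach=6, Revenue=-18]  = -6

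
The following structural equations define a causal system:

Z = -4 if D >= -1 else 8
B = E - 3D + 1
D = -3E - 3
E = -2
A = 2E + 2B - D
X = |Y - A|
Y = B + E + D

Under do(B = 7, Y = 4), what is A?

Setting B = 7, Y = 4 by intervention discards those variables' equations.
D = -3E - 3  [with E=-2]  = 3
A = 2E + 2B - D  [with E=-2, B=7, D=3]  = 7

7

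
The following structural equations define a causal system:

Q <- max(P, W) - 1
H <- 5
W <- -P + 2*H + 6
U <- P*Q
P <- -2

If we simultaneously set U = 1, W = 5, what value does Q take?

4

Under do(U = 1, W = 5), each intervened variable's structural equation is replaced by its fixed value.
Q = max(P, W) - 1  [with P=-2, W=5]  = 4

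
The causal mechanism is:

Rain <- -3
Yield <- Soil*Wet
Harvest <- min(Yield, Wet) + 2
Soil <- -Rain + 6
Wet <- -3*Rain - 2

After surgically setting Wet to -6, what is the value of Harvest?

-52

do(Wet=-6) replaces the equation Wet <- -3*Rain - 2 with the constant Wet = -6.
Soil = -Rain + 6  [with Rain=-3]  = 9
Yield = Soil*Wet  [with Soil=9, Wet=-6]  = -54
Harvest = min(Yield, Wet) + 2  [with Yield=-54, Wet=-6]  = -52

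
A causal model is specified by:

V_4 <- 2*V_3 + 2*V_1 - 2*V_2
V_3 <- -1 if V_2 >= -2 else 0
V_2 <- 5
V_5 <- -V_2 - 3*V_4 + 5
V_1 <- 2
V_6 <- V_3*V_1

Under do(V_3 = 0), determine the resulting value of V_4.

The intervention breaks the incoming arrows to V_3: V_3 <- -1 if V_2 >= -2 else 0 no longer applies, and V_3 = 0.
V_4 = 2*V_3 + 2*V_1 - 2*V_2  [with V_3=0, V_1=2, V_2=5]  = -6

-6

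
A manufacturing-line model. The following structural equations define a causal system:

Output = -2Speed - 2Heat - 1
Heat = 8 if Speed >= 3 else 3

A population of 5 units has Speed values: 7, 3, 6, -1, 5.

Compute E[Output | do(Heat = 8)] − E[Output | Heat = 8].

2.5

Under do(Heat=8), Heat's equation is replaced by Heat=8 for every unit. Per-unit Output: -31, -23, -29, -15, -27. Mean = -25.
Observing Heat=8 restricts to units where Heat's equation naturally yields 8: Speed ∈ {7, 3, 6, 5}. In that subpopulation Output = -31, -23, -29, -27, mean -27.5.
Difference = -25 − (-27.5) = 2.5.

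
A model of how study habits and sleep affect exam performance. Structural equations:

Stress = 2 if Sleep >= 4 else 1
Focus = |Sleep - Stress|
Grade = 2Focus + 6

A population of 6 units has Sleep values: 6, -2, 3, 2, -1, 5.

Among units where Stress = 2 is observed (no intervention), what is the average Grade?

13

E[Grade|Stress=2] averages over only the 2 units with Stress=2 (Sleep = 6, 5): Grade = 14, 12, mean 13.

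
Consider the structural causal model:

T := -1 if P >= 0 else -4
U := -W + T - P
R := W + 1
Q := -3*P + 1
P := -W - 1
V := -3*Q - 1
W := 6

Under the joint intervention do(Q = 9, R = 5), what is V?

-28

The joint intervention fixes Q = 9, R = 5, removing each variable's own equation.
V = -3*Q - 1  [with Q=9]  = -28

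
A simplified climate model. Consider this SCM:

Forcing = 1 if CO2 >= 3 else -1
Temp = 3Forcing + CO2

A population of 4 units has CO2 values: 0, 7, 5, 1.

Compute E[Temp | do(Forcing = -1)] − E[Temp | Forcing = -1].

2.75

The intervention sets Forcing=-1 in all 4 units regardless of CO2. Recomputing Temp per unit gives -3, 4, 2, -2; average 0.25.
Conditioning on Forcing=-1 selects the 2 unit(s) with CO2 ∈ {0, 1}. Their Temp values: -3, -2. Mean = -2.5.
Difference = 0.25 − (-2.5) = 2.75.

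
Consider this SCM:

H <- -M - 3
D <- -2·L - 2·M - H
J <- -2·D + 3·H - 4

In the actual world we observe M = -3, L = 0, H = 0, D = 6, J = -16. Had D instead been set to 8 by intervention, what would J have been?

Intervening sets D = 8 and removes its equation (D <- -2·L - 2·M - H).
H = -M - 3  [with M=-3]  = 0
J = -2·D + 3·H - 4  [with D=8, H=0]  = -20

-20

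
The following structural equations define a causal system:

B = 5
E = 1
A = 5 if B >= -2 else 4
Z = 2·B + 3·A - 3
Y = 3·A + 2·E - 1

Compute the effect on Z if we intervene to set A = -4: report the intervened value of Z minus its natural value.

The intervention breaks the incoming arrows to A: A = 5 if B >= -2 else 4 no longer applies, and A = -4.
Z = 2·B + 3·A - 3  [with B=5, A=-4]  = -5
Without intervention: A = 5 if B >= -2 else 4  [with B=5]  = 5; Z = 2·B + 3·A - 3  [with B=5, A=5]  = 22.
Change = -5 − 22 = -27.

-27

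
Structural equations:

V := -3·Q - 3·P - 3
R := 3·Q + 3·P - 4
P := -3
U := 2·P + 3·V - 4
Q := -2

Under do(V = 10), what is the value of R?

do(V=10) replaces the equation V := -3·Q - 3·P - 3 with the constant V = 10.
R is not downstream of the intervention, so its value is determined by the original equations.
R = 3·Q + 3·P - 4  [with Q=-2, P=-3]  = -19

-19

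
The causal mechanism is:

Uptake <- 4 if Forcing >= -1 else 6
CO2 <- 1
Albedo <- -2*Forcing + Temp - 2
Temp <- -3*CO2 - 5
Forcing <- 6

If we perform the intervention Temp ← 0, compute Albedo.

-14

The intervention breaks the incoming arrows to Temp: Temp <- -3*CO2 - 5 no longer applies, and Temp = 0.
Albedo = -2*Forcing + Temp - 2  [with Forcing=6, Temp=0]  = -14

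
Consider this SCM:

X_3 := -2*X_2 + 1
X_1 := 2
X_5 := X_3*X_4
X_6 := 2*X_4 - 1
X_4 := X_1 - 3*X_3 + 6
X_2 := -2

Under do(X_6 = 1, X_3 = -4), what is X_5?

-80

Under do(X_6 = 1, X_3 = -4), each intervened variable's structural equation is replaced by its fixed value.
X_4 = X_1 - 3*X_3 + 6  [with X_1=2, X_3=-4]  = 20
X_5 = X_3*X_4  [with X_3=-4, X_4=20]  = -80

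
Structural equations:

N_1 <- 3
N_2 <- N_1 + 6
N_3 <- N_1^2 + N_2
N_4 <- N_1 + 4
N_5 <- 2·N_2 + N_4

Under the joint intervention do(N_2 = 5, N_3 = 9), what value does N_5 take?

17

Under do(N_2 = 5, N_3 = 9), each intervened variable's structural equation is replaced by its fixed value.
N_4 = N_1 + 4  [with N_1=3]  = 7
N_5 = 2·N_2 + N_4  [with N_2=5, N_4=7]  = 17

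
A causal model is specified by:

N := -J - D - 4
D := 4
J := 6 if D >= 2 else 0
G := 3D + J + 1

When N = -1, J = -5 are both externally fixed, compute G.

8

The joint intervention fixes N = -1, J = -5, removing each variable's own equation.
G = 3D + J + 1  [with D=4, J=-5]  = 8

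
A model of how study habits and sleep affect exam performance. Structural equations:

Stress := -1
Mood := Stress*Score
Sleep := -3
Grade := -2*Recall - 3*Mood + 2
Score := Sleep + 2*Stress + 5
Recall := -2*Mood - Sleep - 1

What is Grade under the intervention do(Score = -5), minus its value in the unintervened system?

5

The intervention breaks the incoming arrows to Score: Score := Sleep + 2*Stress + 5 no longer applies, and Score = -5.
Mood = Stress*Score  [with Stress=-1, Score=-5]  = 5
Recall = -2*Mood - Sleep - 1  [with Mood=5, Sleep=-3]  = -8
Grade = -2*Recall - 3*Mood + 2  [with Recall=-8, Mood=5]  = 3
Without intervention: Score = Sleep + 2*Stress + 5  [with Sleep=-3, Stress=-1]  = 0; Mood = Stress*Score  [with Stress=-1, Score=0]  = 0; Recall = -2*Mood - Sleep - 1  [with Mood=0, Sleep=-3]  = 2; Grade = -2*Recall - 3*Mood + 2  [with Recall=2, Mood=0]  = -2.
Change = 3 − (-2) = 5.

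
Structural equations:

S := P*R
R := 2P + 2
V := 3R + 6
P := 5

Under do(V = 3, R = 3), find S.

15

The joint intervention fixes V = 3, R = 3, removing each variable's own equation.
S = P*R  [with P=5, R=3]  = 15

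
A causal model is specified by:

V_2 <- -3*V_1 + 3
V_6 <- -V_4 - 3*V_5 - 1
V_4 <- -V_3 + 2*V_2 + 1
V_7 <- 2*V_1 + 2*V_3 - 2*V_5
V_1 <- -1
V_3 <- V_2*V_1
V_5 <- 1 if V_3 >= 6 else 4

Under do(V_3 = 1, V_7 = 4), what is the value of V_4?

The joint intervention fixes V_3 = 1, V_7 = 4, removing each variable's own equation.
V_2 = -3*V_1 + 3  [with V_1=-1]  = 6
V_4 = -V_3 + 2*V_2 + 1  [with V_3=1, V_2=6]  = 12

12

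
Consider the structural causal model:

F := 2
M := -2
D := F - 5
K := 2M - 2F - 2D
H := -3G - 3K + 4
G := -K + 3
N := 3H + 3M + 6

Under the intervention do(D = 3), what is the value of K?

-14

The intervention breaks the incoming arrows to D: D := F - 5 no longer applies, and D = 3.
K = 2M - 2F - 2D  [with M=-2, F=2, D=3]  = -14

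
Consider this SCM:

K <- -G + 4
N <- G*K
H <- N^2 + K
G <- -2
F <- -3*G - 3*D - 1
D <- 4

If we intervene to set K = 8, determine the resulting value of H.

264

The intervention breaks the incoming arrows to K: K <- -G + 4 no longer applies, and K = 8.
N = G*K  [with G=-2, K=8]  = -16
H = N^2 + K  [with N=-16, K=8]  = 264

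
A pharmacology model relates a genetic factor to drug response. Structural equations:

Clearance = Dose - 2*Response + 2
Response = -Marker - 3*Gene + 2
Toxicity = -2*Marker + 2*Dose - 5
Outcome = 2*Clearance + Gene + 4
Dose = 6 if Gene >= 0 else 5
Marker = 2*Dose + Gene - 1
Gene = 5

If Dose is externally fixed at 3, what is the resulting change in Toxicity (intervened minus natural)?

do(Dose=3) replaces the equation Dose = 6 if Gene >= 0 else 5 with the constant Dose = 3.
Marker = 2*Dose + Gene - 1  [with Dose=3, Gene=5]  = 10
Toxicity = -2*Marker + 2*Dose - 5  [with Marker=10, Dose=3]  = -19
Without intervention: Dose = 6 if Gene >= 0 else 5  [with Gene=5]  = 6; Marker = 2*Dose + Gene - 1  [with Dose=6, Gene=5]  = 16; Toxicity = -2*Marker + 2*Dose - 5  [with Marker=16, Dose=6]  = -25.
Change = -19 − (-25) = 6.

6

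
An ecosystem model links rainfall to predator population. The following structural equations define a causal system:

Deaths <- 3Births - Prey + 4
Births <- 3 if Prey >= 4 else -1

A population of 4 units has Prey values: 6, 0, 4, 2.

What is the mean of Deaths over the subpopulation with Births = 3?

Observing Births=3 restricts to units where Births's equation naturally yields 3: Prey ∈ {6, 4}. In that subpopulation Deaths = 7, 9, mean 8.

8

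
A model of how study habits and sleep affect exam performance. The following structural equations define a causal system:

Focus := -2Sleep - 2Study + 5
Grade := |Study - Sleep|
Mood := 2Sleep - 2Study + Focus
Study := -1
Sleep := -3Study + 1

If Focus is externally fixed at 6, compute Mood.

16

The intervention breaks the incoming arrows to Focus: Focus := -2Sleep - 2Study + 5 no longer applies, and Focus = 6.
Sleep = -3Study + 1  [with Study=-1]  = 4
Mood = 2Sleep - 2Study + Focus  [with Sleep=4, Study=-1, Focus=6]  = 16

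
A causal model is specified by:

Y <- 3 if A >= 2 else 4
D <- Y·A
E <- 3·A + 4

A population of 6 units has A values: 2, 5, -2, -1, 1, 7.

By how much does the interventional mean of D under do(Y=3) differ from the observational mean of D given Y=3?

-8

Under do(Y=3), Y's equation is replaced by Y=3 for every unit. Per-unit D: 6, 15, -6, -3, 3, 21. Mean = 6.
E[D|Y=3] averages over only the 3 units with Y=3 (A = 2, 5, 7): D = 6, 15, 21, mean 14.
Difference = 6 − 14 = -8.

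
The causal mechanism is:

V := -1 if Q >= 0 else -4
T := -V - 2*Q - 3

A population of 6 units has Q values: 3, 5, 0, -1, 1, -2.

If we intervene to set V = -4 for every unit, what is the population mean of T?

Every unit gets V=-4 under the intervention. T values become -5, -9, 1, 3, -1, 5; E[T|do(V=-4)] = -1.

-1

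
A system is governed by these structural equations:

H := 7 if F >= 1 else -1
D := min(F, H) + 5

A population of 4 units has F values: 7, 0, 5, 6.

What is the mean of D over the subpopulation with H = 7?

E[D|H=7] averages over only the 3 units with H=7 (F = 7, 5, 6): D = 12, 10, 11, mean 11.

11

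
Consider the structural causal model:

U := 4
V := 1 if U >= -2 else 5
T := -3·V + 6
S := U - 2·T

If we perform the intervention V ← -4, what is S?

-32

Under do(V=-4), the mechanism V := 1 if U >= -2 else 5 is discarded; V is fixed at -4.
T = -3·V + 6  [with V=-4]  = 18
S = U - 2·T  [with U=4, T=18]  = -32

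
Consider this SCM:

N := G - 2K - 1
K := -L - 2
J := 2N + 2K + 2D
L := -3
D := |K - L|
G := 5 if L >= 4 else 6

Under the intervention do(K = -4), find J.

20

The intervention breaks the incoming arrows to K: K := -L - 2 no longer applies, and K = -4.
G = 5 if L >= 4 else 6  [with L=-3]  = 6
D = |K - L|  [with K=-4, L=-3]  = 1
N = G - 2K - 1  [with G=6, K=-4]  = 13
J = 2N + 2K + 2D  [with N=13, K=-4, D=1]  = 20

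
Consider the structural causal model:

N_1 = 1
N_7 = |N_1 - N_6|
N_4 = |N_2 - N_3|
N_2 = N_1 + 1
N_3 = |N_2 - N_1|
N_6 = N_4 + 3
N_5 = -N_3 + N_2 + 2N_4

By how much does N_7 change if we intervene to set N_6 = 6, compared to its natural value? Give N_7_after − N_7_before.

Intervening sets N_6 = 6 and removes its equation (N_6 = N_4 + 3).
N_7 = |N_1 - N_6|  [with N_1=1, N_6=6]  = 5
Without intervention: N_2 = N_1 + 1  [with N_1=1]  = 2; N_3 = |N_2 - N_1|  [with N_2=2, N_1=1]  = 1; N_4 = |N_2 - N_3|  [with N_2=2, N_3=1]  = 1; N_6 = N_4 + 3  [with N_4=1]  = 4; N_7 = |N_1 - N_6|  [with N_1=1, N_6=4]  = 3.
Change = 5 − 3 = 2.

2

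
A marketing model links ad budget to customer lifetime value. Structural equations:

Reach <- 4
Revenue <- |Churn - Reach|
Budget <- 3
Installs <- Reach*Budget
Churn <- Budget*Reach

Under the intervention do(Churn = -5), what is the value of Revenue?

Intervening sets Churn = -5 and removes its equation (Churn <- Budget*Reach).
Revenue = |Churn - Reach|  [with Churn=-5, Reach=4]  = 9

9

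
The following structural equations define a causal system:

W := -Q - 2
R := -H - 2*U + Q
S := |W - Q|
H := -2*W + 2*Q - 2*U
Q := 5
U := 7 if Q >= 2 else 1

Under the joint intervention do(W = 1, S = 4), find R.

Setting W = 1, S = 4 by intervention discards those variables' equations.
U = 7 if Q >= 2 else 1  [with Q=5]  = 7
H = -2*W + 2*Q - 2*U  [with W=1, Q=5, U=7]  = -6
R = -H - 2*U + Q  [with H=-6, U=7, Q=5]  = -3

-3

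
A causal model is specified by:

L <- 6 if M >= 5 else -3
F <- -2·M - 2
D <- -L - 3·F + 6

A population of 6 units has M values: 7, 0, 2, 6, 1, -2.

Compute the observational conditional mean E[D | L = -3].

16.5

E[D|L=-3] averages over only the 4 units with L=-3 (M = 0, 2, 1, -2): D = 15, 27, 21, 3, mean 16.5.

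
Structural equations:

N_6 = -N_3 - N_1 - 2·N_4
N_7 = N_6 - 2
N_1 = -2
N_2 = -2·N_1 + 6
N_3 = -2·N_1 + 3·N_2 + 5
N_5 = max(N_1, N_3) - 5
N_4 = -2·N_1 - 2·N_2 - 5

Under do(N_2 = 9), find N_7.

Under do(N_2=9), the mechanism N_2 = -2·N_1 + 6 is discarded; N_2 is fixed at 9.
N_3 = -2·N_1 + 3·N_2 + 5  [with N_1=-2, N_2=9]  = 36
N_4 = -2·N_1 - 2·N_2 - 5  [with N_1=-2, N_2=9]  = -19
N_6 = -N_3 - N_1 - 2·N_4  [with N_3=36, N_1=-2, N_4=-19]  = 4
N_7 = N_6 - 2  [with N_6=4]  = 2

2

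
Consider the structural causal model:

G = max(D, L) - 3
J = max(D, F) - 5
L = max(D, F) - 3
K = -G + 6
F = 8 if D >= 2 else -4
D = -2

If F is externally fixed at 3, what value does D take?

-2

Under do(F=3), the mechanism F = 8 if D >= 2 else -4 is discarded; F is fixed at 3.
D is not downstream of the intervention, so its value is determined by the original equations.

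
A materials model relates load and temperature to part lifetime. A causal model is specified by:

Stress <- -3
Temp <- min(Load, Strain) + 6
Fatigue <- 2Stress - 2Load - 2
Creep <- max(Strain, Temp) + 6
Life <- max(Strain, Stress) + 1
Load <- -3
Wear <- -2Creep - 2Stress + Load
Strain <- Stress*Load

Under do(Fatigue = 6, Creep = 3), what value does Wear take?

-3

Setting Fatigue = 6, Creep = 3 by intervention discards those variables' equations.
Wear = -2Creep - 2Stress + Load  [with Creep=3, Stress=-3, Load=-3]  = -3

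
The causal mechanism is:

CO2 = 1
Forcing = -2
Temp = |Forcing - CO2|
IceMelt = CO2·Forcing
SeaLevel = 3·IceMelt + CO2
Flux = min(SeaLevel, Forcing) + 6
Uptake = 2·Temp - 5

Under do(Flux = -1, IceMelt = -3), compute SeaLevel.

Setting Flux = -1, IceMelt = -3 by intervention discards those variables' equations.
SeaLevel = 3·IceMelt + CO2  [with IceMelt=-3, CO2=1]  = -8

-8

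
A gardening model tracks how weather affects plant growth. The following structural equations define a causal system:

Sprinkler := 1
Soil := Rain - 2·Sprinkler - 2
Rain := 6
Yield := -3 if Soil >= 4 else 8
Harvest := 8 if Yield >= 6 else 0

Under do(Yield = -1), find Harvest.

Intervening sets Yield = -1 and removes its equation (Yield := -3 if Soil >= 4 else 8).
Harvest = 8 if Yield >= 6 else 0  [with Yield=-1]  = 0

0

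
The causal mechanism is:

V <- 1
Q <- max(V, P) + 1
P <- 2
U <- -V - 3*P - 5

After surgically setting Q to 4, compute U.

Under do(Q=4), the mechanism Q <- max(V, P) + 1 is discarded; Q is fixed at 4.
Since U is not a descendant of the intervened variable, it is unaffected.
U = -V - 3*P - 5  [with V=1, P=2]  = -12

-12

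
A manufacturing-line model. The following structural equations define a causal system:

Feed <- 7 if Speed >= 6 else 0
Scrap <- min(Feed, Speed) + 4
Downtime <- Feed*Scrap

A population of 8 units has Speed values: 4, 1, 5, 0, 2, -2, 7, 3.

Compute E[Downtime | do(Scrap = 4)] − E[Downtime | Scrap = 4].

The intervention sets Scrap=4 in all 8 units regardless of Speed. Recomputing Downtime per unit gives 0, 0, 0, 0, 0, 0, 28, 0; average 3.5.
Observing Scrap=4 restricts to units where Scrap's equation naturally yields 4: Speed ∈ {4, 1, 5, 0, 2, 3}. In that subpopulation Downtime = 0, 0, 0, 0, 0, 0, mean 0.
Difference = 3.5 − 0 = 3.5.

3.5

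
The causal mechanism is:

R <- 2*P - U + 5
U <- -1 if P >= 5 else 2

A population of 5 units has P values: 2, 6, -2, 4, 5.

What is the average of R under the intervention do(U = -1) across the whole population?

12

do(U=-1) breaks U's dependence on P. With U=-1 fixed, R across the units is 10, 18, 2, 14, 16, mean 12.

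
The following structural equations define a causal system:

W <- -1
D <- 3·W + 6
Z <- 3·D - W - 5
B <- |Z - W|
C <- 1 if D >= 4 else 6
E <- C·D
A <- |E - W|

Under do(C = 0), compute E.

The intervention breaks the incoming arrows to C: C <- 1 if D >= 4 else 6 no longer applies, and C = 0.
D = 3·W + 6  [with W=-1]  = 3
E = C·D  [with C=0, D=3]  = 0

0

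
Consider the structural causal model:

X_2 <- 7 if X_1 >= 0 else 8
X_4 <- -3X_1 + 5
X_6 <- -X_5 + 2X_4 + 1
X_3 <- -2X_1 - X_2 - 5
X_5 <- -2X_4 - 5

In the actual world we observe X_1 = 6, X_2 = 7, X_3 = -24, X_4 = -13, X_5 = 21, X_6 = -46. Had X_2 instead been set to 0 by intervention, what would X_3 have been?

-17

The intervention breaks the incoming arrows to X_2: X_2 <- 7 if X_1 >= 0 else 8 no longer applies, and X_2 = 0.
X_3 = -2X_1 - X_2 - 5  [with X_1=6, X_2=0]  = -17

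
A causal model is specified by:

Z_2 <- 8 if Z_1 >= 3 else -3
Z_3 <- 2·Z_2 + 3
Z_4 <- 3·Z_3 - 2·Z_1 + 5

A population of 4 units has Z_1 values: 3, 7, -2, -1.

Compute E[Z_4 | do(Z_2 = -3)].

-7.5

do(Z_2=-3) breaks Z_2's dependence on Z_1. With Z_2=-3 fixed, Z_4 across the units is -10, -18, 0, -2, mean -7.5.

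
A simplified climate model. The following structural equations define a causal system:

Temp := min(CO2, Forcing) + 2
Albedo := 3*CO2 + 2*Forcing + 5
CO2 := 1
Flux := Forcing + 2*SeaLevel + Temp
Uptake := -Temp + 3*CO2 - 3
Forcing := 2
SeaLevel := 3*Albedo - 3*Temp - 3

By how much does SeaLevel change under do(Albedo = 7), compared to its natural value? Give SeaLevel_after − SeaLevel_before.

Intervening sets Albedo = 7 and removes its equation (Albedo := 3*CO2 + 2*Forcing + 5).
Temp = min(CO2, Forcing) + 2  [with CO2=1, Forcing=2]  = 3
SeaLevel = 3*Albedo - 3*Temp - 3  [with Albedo=7, Temp=3]  = 9
Without intervention: Temp = min(CO2, Forcing) + 2  [with CO2=1, Forcing=2]  = 3; Albedo = 3*CO2 + 2*Forcing + 5  [with CO2=1, Forcing=2]  = 12; SeaLevel = 3*Albedo - 3*Temp - 3  [with Albedo=12, Temp=3]  = 24.
Change = 9 − 24 = -15.

-15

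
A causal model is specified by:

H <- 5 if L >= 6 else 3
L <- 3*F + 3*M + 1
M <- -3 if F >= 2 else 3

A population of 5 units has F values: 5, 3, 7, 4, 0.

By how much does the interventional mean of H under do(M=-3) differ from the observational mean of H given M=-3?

-0.2

The intervention sets M=-3 in all 5 units regardless of F. Recomputing H per unit gives 5, 3, 5, 3, 3; average 3.8.
Conditioning on M=-3 selects the 4 unit(s) with F ∈ {5, 3, 7, 4}. Their H values: 5, 3, 5, 3. Mean = 4.
Difference = 3.8 − 4 = -0.2.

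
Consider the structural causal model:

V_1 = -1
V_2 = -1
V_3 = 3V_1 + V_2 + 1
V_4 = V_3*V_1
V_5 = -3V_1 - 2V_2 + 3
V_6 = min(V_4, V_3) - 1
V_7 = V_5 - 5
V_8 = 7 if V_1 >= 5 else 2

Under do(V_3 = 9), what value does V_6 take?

The intervention breaks the incoming arrows to V_3: V_3 = 3V_1 + V_2 + 1 no longer applies, and V_3 = 9.
V_4 = V_3*V_1  [with V_3=9, V_1=-1]  = -9
V_6 = min(V_4, V_3) - 1  [with V_4=-9, V_3=9]  = -10

-10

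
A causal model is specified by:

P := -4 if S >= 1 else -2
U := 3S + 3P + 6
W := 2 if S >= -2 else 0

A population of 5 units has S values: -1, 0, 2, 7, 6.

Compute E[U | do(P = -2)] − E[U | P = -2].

9.9

The intervention sets P=-2 in all 5 units regardless of S. Recomputing U per unit gives -3, 0, 6, 21, 18; average 8.4.
Observing P=-2 restricts to units where P's equation naturally yields -2: S ∈ {-1, 0}. In that subpopulation U = -3, 0, mean -1.5.
Difference = 8.4 − (-1.5) = 9.9.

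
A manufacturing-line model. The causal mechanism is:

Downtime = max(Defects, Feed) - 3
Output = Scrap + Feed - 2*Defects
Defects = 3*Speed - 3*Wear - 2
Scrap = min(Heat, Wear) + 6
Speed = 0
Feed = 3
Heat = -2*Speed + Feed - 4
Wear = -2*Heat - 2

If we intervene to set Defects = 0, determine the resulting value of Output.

8

Under do(Defects=0), the mechanism Defects = 3*Speed - 3*Wear - 2 is discarded; Defects is fixed at 0.
Heat = -2*Speed + Feed - 4  [with Speed=0, Feed=3]  = -1
Wear = -2*Heat - 2  [with Heat=-1]  = 0
Scrap = min(Heat, Wear) + 6  [with Heat=-1, Wear=0]  = 5
Output = Scrap + Feed - 2*Defects  [with Scrap=5, Feed=3, Defects=0]  = 8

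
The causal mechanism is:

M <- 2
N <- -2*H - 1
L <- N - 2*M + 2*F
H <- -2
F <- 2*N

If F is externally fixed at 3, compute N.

3

Under do(F=3), the mechanism F <- 2*N is discarded; F is fixed at 3.
Since N is not a descendant of the intervened variable, it is unaffected.
N = -2*H - 1  [with H=-2]  = 3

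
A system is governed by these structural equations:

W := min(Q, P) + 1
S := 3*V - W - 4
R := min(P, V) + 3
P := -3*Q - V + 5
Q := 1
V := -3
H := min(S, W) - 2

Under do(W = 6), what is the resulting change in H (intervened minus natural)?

-4

The intervention breaks the incoming arrows to W: W := min(Q, P) + 1 no longer applies, and W = 6.
S = 3*V - W - 4  [with V=-3, W=6]  = -19
H = min(S, W) - 2  [with S=-19, W=6]  = -21
Without intervention: P = -3*Q - V + 5  [with Q=1, V=-3]  = 5; W = min(Q, P) + 1  [with Q=1, P=5]  = 2; S = 3*V - W - 4  [with V=-3, W=2]  = -15; H = min(S, W) - 2  [with S=-15, W=2]  = -17.
Change = -21 − (-17) = -4.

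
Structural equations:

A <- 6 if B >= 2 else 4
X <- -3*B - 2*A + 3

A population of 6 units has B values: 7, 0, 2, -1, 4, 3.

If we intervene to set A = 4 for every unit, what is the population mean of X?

Under do(A=4), A's equation is replaced by A=4 for every unit. Per-unit X: -26, -5, -11, -2, -17, -14. Mean = -12.5.

-12.5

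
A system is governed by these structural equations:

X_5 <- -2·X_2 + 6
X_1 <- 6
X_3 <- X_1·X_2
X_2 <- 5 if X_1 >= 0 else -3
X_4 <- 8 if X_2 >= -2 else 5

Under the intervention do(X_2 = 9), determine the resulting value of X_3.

The intervention breaks the incoming arrows to X_2: X_2 <- 5 if X_1 >= 0 else -3 no longer applies, and X_2 = 9.
X_3 = X_1·X_2  [with X_1=6, X_2=9]  = 54

54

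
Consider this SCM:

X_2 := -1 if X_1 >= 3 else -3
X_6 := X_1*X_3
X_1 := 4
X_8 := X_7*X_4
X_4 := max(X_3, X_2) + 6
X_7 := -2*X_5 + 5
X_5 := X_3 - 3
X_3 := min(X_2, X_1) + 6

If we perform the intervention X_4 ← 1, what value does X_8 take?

do(X_4=1) replaces the equation X_4 := max(X_3, X_2) + 6 with the constant X_4 = 1.
X_2 = -1 if X_1 >= 3 else -3  [with X_1=4]  = -1
X_3 = min(X_2, X_1) + 6  [with X_2=-1, X_1=4]  = 5
X_5 = X_3 - 3  [with X_3=5]  = 2
X_7 = -2*X_5 + 5  [with X_5=2]  = 1
X_8 = X_7*X_4  [with X_7=1, X_4=1]  = 1

1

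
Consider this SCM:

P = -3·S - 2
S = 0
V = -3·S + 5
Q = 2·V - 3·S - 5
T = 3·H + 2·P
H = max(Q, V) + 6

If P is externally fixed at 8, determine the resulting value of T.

The intervention breaks the incoming arrows to P: P = -3·S - 2 no longer applies, and P = 8.
V = -3·S + 5  [with S=0]  = 5
Q = 2·V - 3·S - 5  [with V=5, S=0]  = 5
H = max(Q, V) + 6  [with Q=5, V=5]  = 11
T = 3·H + 2·P  [with H=11, P=8]  = 49

49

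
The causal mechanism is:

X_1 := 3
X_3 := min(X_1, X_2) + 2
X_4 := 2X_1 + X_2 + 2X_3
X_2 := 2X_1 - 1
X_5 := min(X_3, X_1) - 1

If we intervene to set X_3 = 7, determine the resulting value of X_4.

25

The intervention breaks the incoming arrows to X_3: X_3 := min(X_1, X_2) + 2 no longer applies, and X_3 = 7.
X_2 = 2X_1 - 1  [with X_1=3]  = 5
X_4 = 2X_1 + X_2 + 2X_3  [with X_1=3, X_2=5, X_3=7]  = 25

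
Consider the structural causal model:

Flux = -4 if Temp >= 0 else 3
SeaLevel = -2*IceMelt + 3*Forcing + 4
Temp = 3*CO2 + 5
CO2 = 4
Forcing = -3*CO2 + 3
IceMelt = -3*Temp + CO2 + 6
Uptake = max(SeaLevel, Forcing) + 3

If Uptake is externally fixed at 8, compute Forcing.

Under do(Uptake=8), the mechanism Uptake = max(SeaLevel, Forcing) + 3 is discarded; Uptake is fixed at 8.
Forcing is not downstream of the intervention, so its value is determined by the original equations.
Forcing = -3*CO2 + 3  [with CO2=4]  = -9

-9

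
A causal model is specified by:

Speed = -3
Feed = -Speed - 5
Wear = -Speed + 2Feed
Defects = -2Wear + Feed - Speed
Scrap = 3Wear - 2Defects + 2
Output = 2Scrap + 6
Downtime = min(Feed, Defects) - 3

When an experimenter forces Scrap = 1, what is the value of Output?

The intervention breaks the incoming arrows to Scrap: Scrap = 3Wear - 2Defects + 2 no longer applies, and Scrap = 1.
Output = 2Scrap + 6  [with Scrap=1]  = 8

8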